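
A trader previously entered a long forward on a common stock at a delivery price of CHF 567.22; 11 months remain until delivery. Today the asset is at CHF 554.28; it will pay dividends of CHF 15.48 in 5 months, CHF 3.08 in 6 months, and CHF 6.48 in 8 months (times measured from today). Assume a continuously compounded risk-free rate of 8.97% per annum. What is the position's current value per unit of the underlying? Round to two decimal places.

PV(remaining dividends) I = 15.48·e^(−0.0897·5/12) + 3.08·e^(−0.0897·6/12) + 6.48·e^(−0.0897·8/12) = 23.9609
Current forward F = (S − I)·e^(rT) = (554.28 − 23.9609)·e^(0.0897·11/12) = 530.3191 × 1.085700 = 575.7674
Value (long) = (F − K)·e^(−rT) = (575.7674 − 567.22) × 0.921065 = 7.8727
Value = CHF 7.87

CHF 7.87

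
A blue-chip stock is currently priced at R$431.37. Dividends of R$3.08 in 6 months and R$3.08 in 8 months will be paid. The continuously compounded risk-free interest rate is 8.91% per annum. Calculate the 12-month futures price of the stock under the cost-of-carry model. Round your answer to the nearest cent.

PV(dividends) I = 3.08·e^(−0.0891·6/12) + 3.08·e^(−0.0891·8/12)
I = 2.9458 + 2.9024 = 5.8482
F = (S − I)·e^(rT) = (431.37 − 5.8482) · e^(0.0891·12/12)
= 425.5218 · e^0.089100 = 425.5218 × 1.093190 = R$465.18

R$465.18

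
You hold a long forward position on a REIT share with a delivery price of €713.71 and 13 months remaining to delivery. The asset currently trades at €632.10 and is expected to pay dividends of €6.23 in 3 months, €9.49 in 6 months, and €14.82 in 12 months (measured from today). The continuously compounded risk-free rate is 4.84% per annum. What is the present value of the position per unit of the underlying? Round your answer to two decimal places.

PV(remaining dividends) I = 6.23·e^(−0.0484·3/12) + 9.49·e^(−0.0484·6/12) + 14.82·e^(−0.0484·12/12) = 29.5380
Current forward F = (S − I)·e^(rT) = (632.10 − 29.5380)·e^(0.0484·13/12) = 602.5620 × 1.053832 = 634.9991
Value (long) = (F − K)·e^(−rT) = (634.9991 − 713.71) × 0.948918 = -74.6902
Value = -€74.69

-€74.69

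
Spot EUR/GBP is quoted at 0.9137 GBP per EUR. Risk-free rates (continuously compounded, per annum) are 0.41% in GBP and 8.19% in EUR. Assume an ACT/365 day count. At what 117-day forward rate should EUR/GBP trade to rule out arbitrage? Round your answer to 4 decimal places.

F = S·e^((r_GBP − r_EUR)T) = 0.9137 · e^((0.0041 − 0.0819) × 117/365)
= 0.9137 · e^-0.024939 = 0.9137 × 0.975369
F = 0.8912 GBP per EUR

0.8912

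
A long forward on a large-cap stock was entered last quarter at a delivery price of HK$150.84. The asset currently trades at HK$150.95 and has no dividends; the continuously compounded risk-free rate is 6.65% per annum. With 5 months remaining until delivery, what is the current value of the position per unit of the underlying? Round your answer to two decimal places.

HK$4.23

Current fair forward for the remaining 5 months: F = S·e^(r·T), r = 0.0665
F = 150.95 · e^(0.0665 × 5/12) = 150.95 × 1.028096 = 155.1911
Value of long forward = (F − K)·e^(−rT) = (155.1911 − 150.84) · e^(−0.0665·5/12)
= 4.3511 × 0.972672 = 4.23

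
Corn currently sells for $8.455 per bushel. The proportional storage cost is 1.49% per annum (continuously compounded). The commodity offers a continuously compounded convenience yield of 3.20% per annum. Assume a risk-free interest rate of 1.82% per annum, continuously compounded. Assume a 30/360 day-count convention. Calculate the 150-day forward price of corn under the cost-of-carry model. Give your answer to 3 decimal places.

Net carry = r + u − y = 0.0182 + 0.0149 − 0.0320 = 0.0011
F = S·e^((r+u−y)T) = 8.455 · e^(0.0011 × 150/360) = 8.455 · e^0.000458
= 8.455 × 1.000458 = $8.459 per bushel

$8.459 per bushel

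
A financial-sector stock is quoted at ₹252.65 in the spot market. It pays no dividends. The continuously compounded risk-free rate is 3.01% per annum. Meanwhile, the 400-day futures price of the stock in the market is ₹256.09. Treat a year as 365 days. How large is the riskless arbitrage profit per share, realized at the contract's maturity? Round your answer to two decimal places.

Fair futures: F* = S·e^(carry·T), with carry = r = 0.0301
F* = 252.65 · e^(0.0301 × 400/365) = 252.65 · e^0.032986 = 252.65 × 1.033536 = ₹261.1229
Market ₹256.09 < fair ₹261.1229: forward underpriced → reverse cash-and-carry (short spot, go long the forward).
At maturity, profit = |F_mkt − F*| = |256.09 − 261.1229| = ₹5.03 per share

₹5.03 per share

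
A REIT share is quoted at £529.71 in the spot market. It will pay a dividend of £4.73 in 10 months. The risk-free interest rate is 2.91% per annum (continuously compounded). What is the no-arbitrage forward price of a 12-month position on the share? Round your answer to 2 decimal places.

£540.60

PV(dividends) I = 4.73·e^(−0.0291·10/12)
I = 4.6167
F = (S − I)·e^(rT) = (529.71 − 4.6167) · e^(0.0291·12/12)
= 525.0933 · e^0.029100 = 525.0933 × 1.029528 = £540.60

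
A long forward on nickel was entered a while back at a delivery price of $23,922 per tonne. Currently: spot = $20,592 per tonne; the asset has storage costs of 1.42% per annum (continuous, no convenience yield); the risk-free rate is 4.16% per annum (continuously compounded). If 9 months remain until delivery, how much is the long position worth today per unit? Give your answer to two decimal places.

Current fair forward for the remaining 9 months: F = S·e^((r + u)·T), (r + u) = 0.0416 + 0.0142 = 0.0558
F = 20592 · e^(0.0558 × 9/12) = 20592 × 1.04273806 = 21472.0621
Value of long forward = (F − K)·e^(−rT) = (21472.0621 − 23922) · e^(−0.0416·9/12)
= -2449.9379 × 0.96928170 = -2374.68

-$2374.68 per tonne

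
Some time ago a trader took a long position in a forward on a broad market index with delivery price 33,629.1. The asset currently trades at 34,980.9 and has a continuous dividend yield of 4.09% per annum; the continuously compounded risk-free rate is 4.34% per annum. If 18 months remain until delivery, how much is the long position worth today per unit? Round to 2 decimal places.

Current fair forward for the remaining 18 months: F = S·e^((r − q)·T), (r − q) = 0.0434 − 0.0409 = 0.0025
F = 34980.9 · e^(0.0025 × 18/12) = 34980.9 × 1.00375704 = 35112.3246
Value of long forward = (F − K)·e^(−rT) = (35112.3246 − 33629.1) · e^(−0.0434·18/12)
= 1483.2246 × 0.93697376 = 1389.74

1389.74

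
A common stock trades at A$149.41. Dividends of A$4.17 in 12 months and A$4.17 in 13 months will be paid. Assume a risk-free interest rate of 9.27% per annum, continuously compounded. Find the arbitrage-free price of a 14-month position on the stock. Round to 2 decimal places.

PV(dividends) I = 4.17·e^(−0.0927·12/12) + 4.17·e^(−0.0927·13/12)
I = 3.8008 + 3.7716 = 7.5724
F = (S − I)·e^(rT) = (149.41 − 7.5724) · e^(0.0927·14/12)
= 141.8376 · e^0.108150 = 141.8376 × 1.114215 = A$158.04

A$158.04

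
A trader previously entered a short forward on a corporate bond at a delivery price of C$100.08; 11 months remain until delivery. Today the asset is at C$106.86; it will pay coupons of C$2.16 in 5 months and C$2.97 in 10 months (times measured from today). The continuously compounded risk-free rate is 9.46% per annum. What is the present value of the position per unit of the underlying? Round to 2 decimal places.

PV(remaining coupons) I = 2.16·e^(−0.0946·5/12) + 2.97·e^(−0.0946·10/12) = 4.8214
Current forward F = (S − I)·e^(rT) = (106.86 − 4.8214)·e^(0.0946·11/12) = 102.0386 × 1.090588 = 111.2821
Value (long) = (F − K)·e^(−rT) = (111.2821 − 100.08) × 0.916937 = 10.2716
Short position value = −(long value) = -C$10.27

-C$10.27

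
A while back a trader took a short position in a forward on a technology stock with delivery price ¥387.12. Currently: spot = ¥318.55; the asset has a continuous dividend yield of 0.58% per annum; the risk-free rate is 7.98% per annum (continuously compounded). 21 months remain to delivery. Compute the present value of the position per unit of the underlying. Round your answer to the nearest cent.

Current fair forward for the remaining 21 months: F = S·e^((r − q)·T), (r − q) = 0.0798 − 0.0058 = 0.0740
F = 318.55 · e^(0.0740 × 21/12) = 318.55 × 1.138259 = 362.5924
Value of long forward = (F − K)·e^(−rT) = (362.5924 − 387.12) · e^(−0.0798·21/12)
= -24.5276 × 0.869663 = -21.33
Short position value = −(long value) = ¥21.33

¥21.33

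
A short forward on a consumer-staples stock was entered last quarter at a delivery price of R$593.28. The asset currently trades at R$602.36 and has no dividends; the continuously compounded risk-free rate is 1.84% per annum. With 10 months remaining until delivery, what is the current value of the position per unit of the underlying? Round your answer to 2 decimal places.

-R$18.11

Current fair forward for the remaining 10 months: F = S·e^(r·T), r = 0.0184
F = 602.36 · e^(0.0184 × 10/12) = 602.36 × 1.015451 = 611.6671
Value of long forward = (F − K)·e^(−rT) = (611.6671 − 593.28) · e^(−0.0184·10/12)
= 18.3871 × 0.984784 = 18.11
Short position value = −(long value) = -R$18.11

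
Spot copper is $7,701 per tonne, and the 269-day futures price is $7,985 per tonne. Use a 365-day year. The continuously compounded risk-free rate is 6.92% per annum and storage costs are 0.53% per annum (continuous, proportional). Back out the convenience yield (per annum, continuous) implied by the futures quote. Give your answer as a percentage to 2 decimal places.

2.54%

F = S·e^((r+u−y)T) ⇒ (r+u−y) = ln(F/S)/T
ln(7985/7701) = 0.036215; /T ⇒ 0.049139
y = r + u − ln(F/S)/T = 0.0692 + 0.0053 − 0.049139 = 0.025361
y = 2.54%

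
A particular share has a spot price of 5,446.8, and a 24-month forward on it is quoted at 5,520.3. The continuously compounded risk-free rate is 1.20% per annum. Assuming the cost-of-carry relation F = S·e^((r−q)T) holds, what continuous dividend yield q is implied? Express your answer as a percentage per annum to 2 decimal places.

0.53%

From F = S·e^((r−q)T): (r − q) = ln(F/S)/T
ln(5520.3/5446.8) = ln(1.013494) = 0.013404
(r − q) = 0.013404 / (24/12) = 0.006702
q = r − ln(F/S)/T = 0.0120 − 0.006702 = 0.005298
q = 0.53%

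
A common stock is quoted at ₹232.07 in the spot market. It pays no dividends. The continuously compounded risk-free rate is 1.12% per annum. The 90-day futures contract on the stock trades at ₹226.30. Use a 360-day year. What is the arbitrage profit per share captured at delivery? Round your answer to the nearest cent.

₹6.42 per share

Fair futures: F* = S·e^(carry·T), with carry = r = 0.0112
F* = 232.07 · e^(0.0112 × 90/360) = 232.07 · e^0.002800 = 232.07 × 1.002804 = ₹232.7207
Market ₹226.30 < fair ₹232.7207: forward underpriced → reverse cash-and-carry (short spot, go long the forward).
At maturity, profit = |F_mkt − F*| = |226.30 − 232.7207| = ₹6.42 per share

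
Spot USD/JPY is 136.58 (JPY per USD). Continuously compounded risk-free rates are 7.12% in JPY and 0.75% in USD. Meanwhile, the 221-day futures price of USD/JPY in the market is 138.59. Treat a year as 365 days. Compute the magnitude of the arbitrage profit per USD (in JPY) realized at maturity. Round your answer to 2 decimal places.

Fair futures: F* = S·e^(carry·T), with carry = (r_JPY − r_USD) = 0.0712 − 0.0075 = 0.0637
F* = 136.58 · e^(0.0637 × 221/365) = 136.58 · e^0.038569 = 136.58 × 1.039322 = 141.9506
Market 138.59 < fair 141.9506: forward underpriced → reverse cash-and-carry (short spot, go long the forward).
At maturity, profit = |F_mkt − F*| = |138.59 − 141.9506| = 3.36 per USD (in JPY)

3.36 per USD (in JPY)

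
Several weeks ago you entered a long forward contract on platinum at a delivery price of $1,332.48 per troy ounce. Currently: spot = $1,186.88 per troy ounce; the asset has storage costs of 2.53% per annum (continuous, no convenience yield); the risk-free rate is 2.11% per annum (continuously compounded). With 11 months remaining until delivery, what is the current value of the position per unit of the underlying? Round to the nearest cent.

Current fair forward for the remaining 11 months: F = S·e^((r + u)·T), (r + u) = 0.0211 + 0.0253 = 0.0464
F = 1186.88 · e^(0.0464 × 11/12) = 1186.88 × 1.04345084 = 1238.4509
Value of long forward = (F − K)·e^(−rT) = (1238.4509 − 1332.48) · e^(−0.0211·11/12)
= -94.0291 × 0.98084418 = -92.23

-$92.23 per troy ounce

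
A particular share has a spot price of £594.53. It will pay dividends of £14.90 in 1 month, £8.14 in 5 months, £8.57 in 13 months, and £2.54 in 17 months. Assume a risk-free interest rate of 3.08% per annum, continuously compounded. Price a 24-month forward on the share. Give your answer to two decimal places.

£596.55

PV(dividends) I = 14.90·e^(−0.0308·1/12) + 8.14·e^(−0.0308·5/12) + 8.57·e^(−0.0308·13/12) + 2.54·e^(−0.0308·17/12)
I = 14.8618 + 8.0362 + 8.2888 + 2.4316 = 33.6184
F = (S − I)·e^(rT) = (594.53 − 33.6184) · e^(0.0308·24/12)
= 560.9116 · e^0.061600 = 560.9116 × 1.063537 = £596.55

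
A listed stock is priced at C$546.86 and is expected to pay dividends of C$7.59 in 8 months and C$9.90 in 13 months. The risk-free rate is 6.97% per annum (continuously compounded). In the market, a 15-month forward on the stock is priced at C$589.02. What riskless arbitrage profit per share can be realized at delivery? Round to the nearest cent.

PV(dividends) I = 7.59·e^(−0.0697·8/12) + 9.90·e^(−0.0697·13/12) = 16.4254
Fair forward F* = (S − I)·e^(rT) = (546.86 − 16.4254)·e^0.087125 = 530.4346 × 1.091033 = 578.7217
Market C$589.02 > fair 578.7217: forward overpriced → cash-and-carry (borrow at r, buy the stock and collect the dividends, short the forward).
Profit at T = |F_mkt − F*| = |589.02 − 578.7217| = C$10.30 per share

C$10.30 per share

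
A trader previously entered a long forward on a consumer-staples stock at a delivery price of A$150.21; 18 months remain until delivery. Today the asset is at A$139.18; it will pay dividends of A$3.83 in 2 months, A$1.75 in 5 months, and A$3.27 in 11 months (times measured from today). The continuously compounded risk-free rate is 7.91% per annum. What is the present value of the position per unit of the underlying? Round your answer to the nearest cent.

-A$2.74

PV(remaining dividends) I = 3.83·e^(−0.0791·2/12) + 1.75·e^(−0.0791·5/12) + 3.27·e^(−0.0791·11/12) = 8.5144
Current forward F = (S − I)·e^(rT) = (139.18 − 8.5144)·e^(0.0791·18/12) = 130.6656 × 1.125976 = 147.1263
Value (long) = (F − K)·e^(−rT) = (147.1263 − 150.21) × 0.888119 = -2.7387
Value = -A$2.74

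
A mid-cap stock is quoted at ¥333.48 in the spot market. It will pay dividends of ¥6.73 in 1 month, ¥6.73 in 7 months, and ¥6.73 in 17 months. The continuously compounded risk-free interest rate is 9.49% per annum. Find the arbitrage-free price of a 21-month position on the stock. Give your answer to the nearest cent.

¥371.38

PV(dividends) I = 6.73·e^(−0.0949·1/12) + 6.73·e^(−0.0949·7/12) + 6.73·e^(−0.0949·17/12)
I = 6.6770 + 6.3676 + 5.8834 = 18.9280
F = (S − I)·e^(rT) = (333.48 − 18.9280) · e^(0.0949·21/12)
= 314.5520 · e^0.166075 = 314.5520 × 1.180662 = ¥371.38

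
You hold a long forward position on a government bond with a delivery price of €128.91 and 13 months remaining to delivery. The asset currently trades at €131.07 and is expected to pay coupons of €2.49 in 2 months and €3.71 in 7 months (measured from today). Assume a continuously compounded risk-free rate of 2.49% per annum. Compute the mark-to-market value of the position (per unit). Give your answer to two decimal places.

PV(remaining coupons) I = 2.49·e^(−0.0249·2/12) + 3.71·e^(−0.0249·7/12) = 6.1362
Current forward F = (S − I)·e^(rT) = (131.07 − 6.1362)·e^(0.0249·13/12) = 124.9338 × 1.027342 = 128.3497
Value (long) = (F − K)·e^(−rT) = (128.3497 − 128.91) × 0.973386 = -0.5454
Value = -€0.55

-€0.55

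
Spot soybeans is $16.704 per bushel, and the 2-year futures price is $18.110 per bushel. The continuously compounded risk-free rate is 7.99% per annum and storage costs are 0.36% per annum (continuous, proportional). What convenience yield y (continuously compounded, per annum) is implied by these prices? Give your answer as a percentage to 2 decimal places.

F = S·e^((r+u−y)T) ⇒ (r+u−y) = ln(F/S)/T
ln(18.110/16.704) = 0.080816; /T ⇒ 0.040408
y = r + u − ln(F/S)/T = 0.0799 + 0.0036 − 0.040408 = 0.043092
y = 4.31%

4.31%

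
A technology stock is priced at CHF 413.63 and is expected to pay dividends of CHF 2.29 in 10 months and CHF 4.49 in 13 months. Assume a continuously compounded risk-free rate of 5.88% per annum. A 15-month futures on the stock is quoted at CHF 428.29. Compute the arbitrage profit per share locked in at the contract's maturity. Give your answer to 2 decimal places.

CHF 10.01 per share

PV(dividends) I = 2.29·e^(−0.0588·10/12) + 4.49·e^(−0.0588·13/12) = 6.3934
Fair futures F* = (S − I)·e^(rT) = (413.63 − 6.3934)·e^0.073500 = 407.2366 × 1.076269 = 438.2961
Market CHF 428.29 < fair 438.2961: forward underpriced → reverse cash-and-carry (short the stock, invest proceeds at r, pay the dividends, go long the forward).
Profit at T = |F_mkt − F*| = |428.29 − 438.2961| = CHF 10.01 per share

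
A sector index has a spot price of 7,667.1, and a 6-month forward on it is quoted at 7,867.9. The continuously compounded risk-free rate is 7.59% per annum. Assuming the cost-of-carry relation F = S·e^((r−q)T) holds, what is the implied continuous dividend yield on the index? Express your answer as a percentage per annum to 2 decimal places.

2.42%

From F = S·e^((r−q)T): (r − q) = ln(F/S)/T
ln(7867.9/7667.1) = ln(1.026190) = 0.025853
(r − q) = 0.025853 / (6/12) = 0.051706
q = r − ln(F/S)/T = 0.0759 − 0.051706 = 0.024194
q = 2.42%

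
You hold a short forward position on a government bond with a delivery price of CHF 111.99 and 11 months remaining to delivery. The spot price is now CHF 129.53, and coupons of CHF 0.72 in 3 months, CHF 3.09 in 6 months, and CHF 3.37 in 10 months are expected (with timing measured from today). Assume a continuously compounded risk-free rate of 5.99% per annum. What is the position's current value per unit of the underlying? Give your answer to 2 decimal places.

-CHF 16.61

PV(remaining coupons) I = 0.72·e^(−0.0599·3/12) + 3.09·e^(−0.0599·6/12) + 3.37·e^(−0.0599·10/12) = 6.9140
Current forward F = (S − I)·e^(rT) = (129.53 − 6.9140)·e^(0.0599·11/12) = 122.6160 × 1.056444 = 129.5369
Value (long) = (F − K)·e^(−rT) = (129.5369 − 111.99) × 0.946572 = 16.6094
Short position value = −(long value) = -CHF 16.61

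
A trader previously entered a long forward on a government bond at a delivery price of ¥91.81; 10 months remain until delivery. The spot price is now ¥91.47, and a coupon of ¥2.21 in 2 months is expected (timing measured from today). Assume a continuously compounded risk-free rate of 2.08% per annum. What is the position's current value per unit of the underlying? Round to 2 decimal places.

PV(remaining coupons) I = 2.21·e^(−0.0208·2/12) = 2.2024
Current forward F = (S − I)·e^(rT) = (91.47 − 2.2024)·e^(0.0208·10/12) = 89.2676 × 1.017484 = 90.8284
Value (long) = (F − K)·e^(−rT) = (90.8284 − 91.81) × 0.982816 = -0.9647
Value = -¥0.96

-¥0.96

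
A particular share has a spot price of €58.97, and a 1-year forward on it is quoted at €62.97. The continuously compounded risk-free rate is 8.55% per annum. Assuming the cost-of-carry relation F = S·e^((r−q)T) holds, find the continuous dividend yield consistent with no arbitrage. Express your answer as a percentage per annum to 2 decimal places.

1.99%

From F = S·e^((r−q)T): (r − q) = ln(F/S)/T
ln(62.97/58.97) = ln(1.067831) = 0.065629
(r − q) = 0.065629 / (1) = 0.065629
q = r − ln(F/S)/T = 0.0855 − 0.065629 = 0.019871
q = 1.99%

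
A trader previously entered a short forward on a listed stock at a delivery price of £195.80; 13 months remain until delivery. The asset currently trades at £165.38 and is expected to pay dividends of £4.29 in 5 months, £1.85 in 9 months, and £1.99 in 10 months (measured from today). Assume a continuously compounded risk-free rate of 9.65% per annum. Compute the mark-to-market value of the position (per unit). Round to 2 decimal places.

PV(remaining dividends) I = 4.29·e^(−0.0965·5/12) + 1.85·e^(−0.0965·9/12) + 1.99·e^(−0.0965·10/12) = 7.6780
Current forward F = (S − I)·e^(rT) = (165.38 − 7.6780)·e^(0.0965·13/12) = 157.7020 × 1.110202 = 175.0811
Value (long) = (F − K)·e^(−rT) = (175.0811 − 195.80) × 0.900737 = -18.6623
Short position value = −(long value) = £18.66

£18.66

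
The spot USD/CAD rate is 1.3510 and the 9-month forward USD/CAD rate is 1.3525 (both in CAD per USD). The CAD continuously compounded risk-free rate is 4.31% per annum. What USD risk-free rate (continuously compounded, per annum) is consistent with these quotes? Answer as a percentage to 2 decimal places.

4.16%

F = S·e^((r_CAD − r_USD)T) ⇒ r_USD = r_CAD − ln(F/S)/T
ln(1.3525/1.3510) = 0.001110; /(9/12) = 0.001480
r_USD = 0.0431 − 0.001480 = 0.041620
r_USD = 4.16%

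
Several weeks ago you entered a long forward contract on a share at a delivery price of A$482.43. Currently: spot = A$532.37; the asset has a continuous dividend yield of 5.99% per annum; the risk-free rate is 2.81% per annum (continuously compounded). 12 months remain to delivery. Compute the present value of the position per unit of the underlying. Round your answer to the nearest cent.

A$32.35

Current fair forward for the remaining 12 months: F = S·e^((r − q)·T), (r − q) = 0.0281 − 0.0599 = -0.0318
F = 532.37 · e^(-0.0318 × 12/12) = 532.37 × 0.968700 = 515.7068
Value of long forward = (F − K)·e^(−rT) = (515.7068 − 482.43) · e^(−0.0281·12/12)
= 33.2768 × 0.972291 = 32.35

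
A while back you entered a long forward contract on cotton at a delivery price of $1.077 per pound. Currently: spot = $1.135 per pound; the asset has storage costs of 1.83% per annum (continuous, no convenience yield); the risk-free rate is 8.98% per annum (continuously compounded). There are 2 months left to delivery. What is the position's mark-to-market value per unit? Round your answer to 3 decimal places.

Current fair forward for the remaining 2 months: F = S·e^((r + u)·T), (r + u) = 0.0898 + 0.0183 = 0.1081
F = 1.135 · e^(0.1081 × 2/12) = 1.135 × 1.018180 = 1.1556
Value of long forward = (F − K)·e^(−rT) = (1.1556 − 1.077) · e^(−0.0898·2/12)
= 0.0786 × 0.985145 = 0.077

$0.077 per pound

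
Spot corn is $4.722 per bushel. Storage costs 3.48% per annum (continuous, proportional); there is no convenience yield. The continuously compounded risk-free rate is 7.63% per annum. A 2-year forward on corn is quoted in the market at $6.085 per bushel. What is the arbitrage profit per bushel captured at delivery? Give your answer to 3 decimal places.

$0.188 per bushel

Fair forward: F* = S·e^(carry·T), with carry = (r + u) = 0.0763 + 0.0348 = 0.1111
F* = 4.722 · e^(0.1111 × 2) = 4.722 · e^0.222200 = 4.722 × 1.248821 = $5.8969
Market $6.085 > fair $5.8969: forward overpriced → cash-and-carry (buy spot, short the forward).
At maturity, profit = |F_mkt − F*| = |6.085 − 5.8969| = $0.188 per bushel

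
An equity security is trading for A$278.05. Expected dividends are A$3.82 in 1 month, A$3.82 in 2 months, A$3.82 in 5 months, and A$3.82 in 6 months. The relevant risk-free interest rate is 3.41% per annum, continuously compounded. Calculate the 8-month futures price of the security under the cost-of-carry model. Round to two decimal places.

PV(dividends) I = 3.82·e^(−0.0341·1/12) + 3.82·e^(−0.0341·2/12) + 3.82·e^(−0.0341·5/12) + 3.82·e^(−0.0341·6/12)
I = 3.8092 + 3.7984 + 3.7661 + 3.7554 = 15.1291
F = (S − I)·e^(rT) = (278.05 − 15.1291) · e^(0.0341·8/12)
= 262.9209 · e^0.022733 = 262.9209 × 1.022993 = A$268.97

A$268.97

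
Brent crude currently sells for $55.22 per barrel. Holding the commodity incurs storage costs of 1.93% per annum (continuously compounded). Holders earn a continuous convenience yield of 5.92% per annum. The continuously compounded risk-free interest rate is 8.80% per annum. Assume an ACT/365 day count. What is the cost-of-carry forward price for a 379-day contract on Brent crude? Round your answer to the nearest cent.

$58.05 per barrel

Net carry = r + u − y = 0.0880 + 0.0193 − 0.0592 = 0.0481
F = S·e^((r+u−y)T) = 55.22 · e^(0.0481 × 379/365) = 55.22 · e^0.049945
= 55.22 × 1.051213 = $58.05 per barrel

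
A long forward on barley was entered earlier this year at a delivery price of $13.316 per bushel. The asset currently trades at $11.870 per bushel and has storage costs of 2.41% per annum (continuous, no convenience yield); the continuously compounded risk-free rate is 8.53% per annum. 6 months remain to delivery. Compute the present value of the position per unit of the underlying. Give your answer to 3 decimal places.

Current fair forward for the remaining 6 months: F = S·e^((r + u)·T), (r + u) = 0.0853 + 0.0241 = 0.1094
F = 11.870 · e^(0.1094 × 6/12) = 11.870 × 1.056224 = 12.5374
Value of long forward = (F − K)·e^(−rT) = (12.5374 − 13.316) · e^(−0.0853·6/12)
= -0.7786 × 0.958247 = -0.746

-$0.746 per bushel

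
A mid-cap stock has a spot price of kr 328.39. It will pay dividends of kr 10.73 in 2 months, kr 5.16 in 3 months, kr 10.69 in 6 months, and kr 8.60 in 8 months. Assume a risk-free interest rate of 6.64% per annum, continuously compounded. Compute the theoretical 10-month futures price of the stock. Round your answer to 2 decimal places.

PV(dividends) I = 10.73·e^(−0.0664·2/12) + 5.16·e^(−0.0664·3/12) + 10.69·e^(−0.0664·6/12) + 8.60·e^(−0.0664·8/12)
I = 10.6119 + 5.0751 + 10.3409 + 8.2276 = 34.2555
F = (S − I)·e^(rT) = (328.39 − 34.2555) · e^(0.0664·10/12)
= 294.1345 · e^0.055333 = 294.1345 × 1.056893 = kr 310.87

kr 310.87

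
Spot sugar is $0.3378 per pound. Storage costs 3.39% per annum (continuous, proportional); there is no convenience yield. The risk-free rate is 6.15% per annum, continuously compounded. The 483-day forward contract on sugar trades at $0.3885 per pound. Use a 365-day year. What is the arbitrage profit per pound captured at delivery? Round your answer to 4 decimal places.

$0.0052 per pound

Fair forward: F* = S·e^(carry·T), with carry = (r + u) = 0.0615 + 0.0339 = 0.0954
F* = 0.3378 · e^(0.0954 × 483/365) = 0.3378 · e^0.126242 = 0.3378 × 1.134557 = $0.3833
Market $0.3885 > fair $0.3833: forward overpriced → cash-and-carry (buy spot, short the forward).
At maturity, profit = |F_mkt − F*| = |0.3885 − 0.3833| = $0.0052 per pound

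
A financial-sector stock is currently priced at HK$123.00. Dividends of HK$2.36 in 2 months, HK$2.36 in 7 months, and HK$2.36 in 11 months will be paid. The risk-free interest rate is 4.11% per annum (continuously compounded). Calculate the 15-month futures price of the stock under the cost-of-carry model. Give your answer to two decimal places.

HK$122.20

PV(dividends) I = 2.36·e^(−0.0411·2/12) + 2.36·e^(−0.0411·7/12) + 2.36·e^(−0.0411·11/12)
I = 2.3439 + 2.3041 + 2.2727 = 6.9207
F = (S − I)·e^(rT) = (123.00 − 6.9207) · e^(0.0411·15/12)
= 116.0793 · e^0.051375 = 116.0793 × 1.052718 = HK$122.20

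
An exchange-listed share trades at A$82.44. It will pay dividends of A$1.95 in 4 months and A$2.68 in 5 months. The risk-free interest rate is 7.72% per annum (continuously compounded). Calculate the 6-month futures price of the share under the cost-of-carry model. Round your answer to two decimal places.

A$81.01

PV(dividends) I = 1.95·e^(−0.0772·4/12) + 2.68·e^(−0.0772·5/12)
I = 1.9005 + 2.5952 = 4.4957
F = (S − I)·e^(rT) = (82.44 − 4.4957) · e^(0.0772·6/12)
= 77.9443 · e^0.038600 = 77.9443 × 1.039355 = A$81.01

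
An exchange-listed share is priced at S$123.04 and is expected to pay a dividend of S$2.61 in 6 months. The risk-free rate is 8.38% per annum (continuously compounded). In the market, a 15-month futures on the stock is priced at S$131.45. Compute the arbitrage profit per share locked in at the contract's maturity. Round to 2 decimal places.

PV(dividends) I = 2.61·e^(−0.0838·6/12) = 2.5029
Fair futures F* = (S − I)·e^(rT) = (123.04 − 2.5029)·e^0.104750 = 120.5371 × 1.110433 = 133.8484
Market S$131.45 < fair 133.8484: forward underpriced → reverse cash-and-carry (short the stock, invest proceeds at r, pay the dividends, go long the forward).
Profit at T = |F_mkt − F*| = |131.45 − 133.8484| = S$2.40 per share

S$2.40 per share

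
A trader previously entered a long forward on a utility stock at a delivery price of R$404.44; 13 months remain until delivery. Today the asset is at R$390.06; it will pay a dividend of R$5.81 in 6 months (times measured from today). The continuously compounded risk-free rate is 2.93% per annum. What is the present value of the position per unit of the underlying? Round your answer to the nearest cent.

-R$7.47

PV(remaining dividends) I = 5.81·e^(−0.0293·6/12) = 5.7255
Current forward F = (S − I)·e^(rT) = (390.06 − 5.7255)·e^(0.0293·13/12) = 384.3345 × 1.032251 = 396.7297
Value (long) = (F − K)·e^(−rT) = (396.7297 − 404.44) × 0.968757 = -7.4694
Value = -R$7.47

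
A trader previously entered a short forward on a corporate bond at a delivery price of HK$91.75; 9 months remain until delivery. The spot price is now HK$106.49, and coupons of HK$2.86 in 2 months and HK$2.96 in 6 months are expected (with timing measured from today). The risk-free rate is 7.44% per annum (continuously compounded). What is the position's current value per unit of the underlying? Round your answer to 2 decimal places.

PV(remaining coupons) I = 2.86·e^(−0.0744·2/12) + 2.96·e^(−0.0744·6/12) = 5.6767
Current forward F = (S − I)·e^(rT) = (106.49 − 5.6767)·e^(0.0744·9/12) = 100.8133 × 1.057386 = 106.5986
Value (long) = (F − K)·e^(−rT) = (106.5986 − 91.75) × 0.945728 = 14.0427
Short position value = −(long value) = -HK$14.04

-HK$14.04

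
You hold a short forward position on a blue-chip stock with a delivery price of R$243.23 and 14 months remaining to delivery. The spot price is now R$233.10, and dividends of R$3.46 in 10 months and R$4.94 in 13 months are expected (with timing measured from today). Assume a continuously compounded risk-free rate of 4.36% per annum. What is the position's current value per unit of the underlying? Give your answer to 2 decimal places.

PV(remaining dividends) I = 3.46·e^(−0.0436·10/12) + 4.94·e^(−0.0436·13/12) = 8.0486
Current forward F = (S − I)·e^(rT) = (233.10 − 8.0486)·e^(0.0436·14/12) = 225.0514 × 1.052183 = 236.7953
Value (long) = (F − K)·e^(−rT) = (236.7953 − 243.23) × 0.950405 = -6.1156
Short position value = −(long value) = R$6.12

R$6.12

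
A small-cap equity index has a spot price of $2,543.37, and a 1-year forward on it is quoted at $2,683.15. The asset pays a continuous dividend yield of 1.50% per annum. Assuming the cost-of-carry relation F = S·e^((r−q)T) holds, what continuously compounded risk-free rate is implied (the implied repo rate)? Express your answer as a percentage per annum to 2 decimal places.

From F = S·e^((r−q)T): (r − q) = ln(F/S)/T
ln(2683.15/2543.37) = ln(1.054959) = 0.053502
(r − q) = 0.053502 / (1) = 0.053502
r = ln(F/S)/T + q = 0.053502 + 0.0150 = 0.068502
r = 6.85%

6.85%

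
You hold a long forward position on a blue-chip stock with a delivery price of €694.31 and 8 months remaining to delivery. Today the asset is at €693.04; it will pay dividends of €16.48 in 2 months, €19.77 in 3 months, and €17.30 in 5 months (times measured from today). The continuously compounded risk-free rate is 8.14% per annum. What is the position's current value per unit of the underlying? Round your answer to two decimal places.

-€16.95

PV(remaining dividends) I = 16.48·e^(−0.0814·2/12) + 19.77·e^(−0.0814·3/12) + 17.30·e^(−0.0814·5/12) = 52.3528
Current forward F = (S − I)·e^(rT) = (693.04 − 52.3528)·e^(0.0814·8/12) = 640.6872 × 1.055766 = 676.4158
Value (long) = (F − K)·e^(−rT) = (676.4158 − 694.31) × 0.947179 = -16.9490
Value = -€16.95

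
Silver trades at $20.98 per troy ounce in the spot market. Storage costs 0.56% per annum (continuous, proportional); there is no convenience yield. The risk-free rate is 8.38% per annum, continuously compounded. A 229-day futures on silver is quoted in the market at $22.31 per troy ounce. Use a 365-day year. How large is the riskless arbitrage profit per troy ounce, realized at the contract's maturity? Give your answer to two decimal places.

$0.12 per troy ounce

Fair futures: F* = S·e^(carry·T), with carry = (r + u) = 0.0838 + 0.0056 = 0.0894
F* = 20.98 · e^(0.0894 × 229/365) = 20.98 · e^0.056089 = 20.98 × 1.057692 = $22.1904
Market $22.31 > fair $22.1904: forward overpriced → cash-and-carry (buy spot, short the forward).
At maturity, profit = |F_mkt − F*| = |22.31 − 22.1904| = $0.12 per troy ounce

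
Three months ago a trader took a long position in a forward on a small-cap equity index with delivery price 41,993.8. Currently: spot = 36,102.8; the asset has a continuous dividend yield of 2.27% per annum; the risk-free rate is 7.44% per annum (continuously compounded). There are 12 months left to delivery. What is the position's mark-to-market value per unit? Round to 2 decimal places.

Current fair forward for the remaining 12 months: F = S·e^((r − q)·T), (r − q) = 0.0744 − 0.0227 = 0.0517
F = 36102.8 · e^(0.0517 × 12/12) = 36102.8 × 1.05305978 = 38018.4066
Value of long forward = (F − K)·e^(−rT) = (38018.4066 − 41993.8) · e^(−0.0744·12/12)
= -3975.3934 × 0.92830030 = -3690.36

-3690.36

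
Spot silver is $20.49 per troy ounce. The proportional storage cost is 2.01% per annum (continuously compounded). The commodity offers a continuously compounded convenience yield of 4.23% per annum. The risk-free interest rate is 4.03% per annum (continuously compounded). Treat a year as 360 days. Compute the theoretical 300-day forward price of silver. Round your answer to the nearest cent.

$20.80 per troy ounce

Net carry = r + u − y = 0.0403 + 0.0201 − 0.0423 = 0.0181
F = S·e^((r+u−y)T) = 20.49 · e^(0.0181 × 300/360) = 20.49 · e^0.015083
= 20.49 × 1.015197 = $20.80 per troy ounce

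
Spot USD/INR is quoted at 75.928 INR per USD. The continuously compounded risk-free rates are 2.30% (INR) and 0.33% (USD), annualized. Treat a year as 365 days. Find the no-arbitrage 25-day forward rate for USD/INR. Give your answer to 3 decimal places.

76.031

F = S·e^((r_INR − r_USD)T) = 75.928 · e^((0.0230 − 0.0033) × 25/365)
= 75.928 · e^0.001349 = 75.928 × 1.001350
F = 76.031 INR per USD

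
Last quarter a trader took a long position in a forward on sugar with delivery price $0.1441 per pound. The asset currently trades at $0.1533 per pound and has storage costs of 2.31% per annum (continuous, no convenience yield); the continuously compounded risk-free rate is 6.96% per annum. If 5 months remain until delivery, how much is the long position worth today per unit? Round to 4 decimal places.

$0.0148 per pound

Current fair forward for the remaining 5 months: F = S·e^((r + u)·T), (r + u) = 0.0696 + 0.0231 = 0.0927
F = 0.1533 · e^(0.0927 × 5/12) = 0.1533 × 1.039381 = 0.1593
Value of long forward = (F − K)·e^(−rT) = (0.1593 − 0.1441) · e^(−0.0696·5/12)
= 0.0152 × 0.971416 = 0.0148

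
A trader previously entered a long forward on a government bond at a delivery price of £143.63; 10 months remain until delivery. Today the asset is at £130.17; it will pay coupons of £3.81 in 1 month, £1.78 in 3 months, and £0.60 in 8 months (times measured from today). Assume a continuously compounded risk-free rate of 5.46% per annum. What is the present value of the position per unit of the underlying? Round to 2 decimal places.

PV(remaining coupons) I = 3.81·e^(−0.0546·1/12) + 1.78·e^(−0.0546·3/12) + 0.60·e^(−0.0546·8/12) = 6.1271
Current forward F = (S − I)·e^(rT) = (130.17 − 6.1271)·e^(0.0546·10/12) = 124.0429 × 1.046551 = 129.8172
Value (long) = (F − K)·e^(−rT) = (129.8172 − 143.63) × 0.955520 = -13.1984
Value = -£13.20

-£13.20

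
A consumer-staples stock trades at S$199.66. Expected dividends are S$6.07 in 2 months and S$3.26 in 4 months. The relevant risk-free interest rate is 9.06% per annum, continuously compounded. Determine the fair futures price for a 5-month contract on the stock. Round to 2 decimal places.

S$197.85

PV(dividends) I = 6.07·e^(−0.0906·2/12) + 3.26·e^(−0.0906·4/12)
I = 5.9790 + 3.1630 = 9.1420
F = (S − I)·e^(rT) = (199.66 − 9.1420) · e^(0.0906·5/12)
= 190.5180 · e^0.037750 = 190.5180 × 1.038472 = S$197.85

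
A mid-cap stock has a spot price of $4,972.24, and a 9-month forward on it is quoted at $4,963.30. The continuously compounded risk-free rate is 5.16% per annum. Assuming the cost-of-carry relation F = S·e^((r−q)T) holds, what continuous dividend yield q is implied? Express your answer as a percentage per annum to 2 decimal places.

5.40%

From F = S·e^((r−q)T): (r − q) = ln(F/S)/T
ln(4963.30/4972.24) = ln(0.998202) = -0.001800
(r − q) = -0.001800 / (9/12) = -0.002400
q = r − ln(F/S)/T = 0.0516 + 0.002400 = 0.054000
q = 5.40%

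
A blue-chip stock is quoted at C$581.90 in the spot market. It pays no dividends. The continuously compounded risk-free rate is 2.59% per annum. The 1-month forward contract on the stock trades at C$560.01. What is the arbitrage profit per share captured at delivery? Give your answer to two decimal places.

Fair forward: F* = S·e^(carry·T), with carry = r = 0.0259
F* = 581.90 · e^(0.0259 × 1/12) = 581.90 · e^0.002158 = 581.90 × 1.002160 = C$583.1569
Market C$560.01 < fair C$583.1569: forward underpriced → reverse cash-and-carry (short spot, go long the forward).
At maturity, profit = |F_mkt − F*| = |560.01 − 583.1569| = C$23.15 per share

C$23.15 per share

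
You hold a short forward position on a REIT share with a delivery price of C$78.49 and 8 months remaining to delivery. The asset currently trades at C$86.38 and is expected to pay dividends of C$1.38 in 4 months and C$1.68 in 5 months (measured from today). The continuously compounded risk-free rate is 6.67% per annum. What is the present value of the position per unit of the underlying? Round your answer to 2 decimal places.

-C$8.32

PV(remaining dividends) I = 1.38·e^(−0.0667·4/12) + 1.68·e^(−0.0667·5/12) = 2.9836
Current forward F = (S − I)·e^(rT) = (86.38 − 2.9836)·e^(0.0667·8/12) = 83.3964 × 1.045470 = 87.1884
Value (long) = (F − K)·e^(−rT) = (87.1884 − 78.49) × 0.956507 = 8.3201
Short position value = −(long value) = -C$8.32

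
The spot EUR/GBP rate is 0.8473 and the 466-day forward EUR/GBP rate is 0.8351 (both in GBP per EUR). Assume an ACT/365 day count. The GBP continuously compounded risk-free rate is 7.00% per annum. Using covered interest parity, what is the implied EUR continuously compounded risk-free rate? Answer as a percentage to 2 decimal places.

8.14%

F = S·e^((r_GBP − r_EUR)T) ⇒ r_EUR = r_GBP − ln(F/S)/T
ln(0.8351/0.8473) = -0.014503; /(466/365) = -0.011360
r_EUR = 0.0700 + 0.011360 = 0.081360
r_EUR = 8.14%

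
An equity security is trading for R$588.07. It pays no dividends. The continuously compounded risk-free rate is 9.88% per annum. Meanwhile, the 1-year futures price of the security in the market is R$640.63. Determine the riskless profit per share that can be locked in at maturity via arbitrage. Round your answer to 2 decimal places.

R$8.51 per share

Fair futures: F* = S·e^(carry·T), with carry = r = 0.0988
F* = 588.07 · e^(0.0988 × 1) = 588.07 · e^0.098800 = 588.07 × 1.103846 = R$649.1387
Market R$640.63 < fair R$649.1387: forward underpriced → reverse cash-and-carry (short spot, go long the forward).
At maturity, profit = |F_mkt − F*| = |640.63 − 649.1387| = R$8.51 per share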